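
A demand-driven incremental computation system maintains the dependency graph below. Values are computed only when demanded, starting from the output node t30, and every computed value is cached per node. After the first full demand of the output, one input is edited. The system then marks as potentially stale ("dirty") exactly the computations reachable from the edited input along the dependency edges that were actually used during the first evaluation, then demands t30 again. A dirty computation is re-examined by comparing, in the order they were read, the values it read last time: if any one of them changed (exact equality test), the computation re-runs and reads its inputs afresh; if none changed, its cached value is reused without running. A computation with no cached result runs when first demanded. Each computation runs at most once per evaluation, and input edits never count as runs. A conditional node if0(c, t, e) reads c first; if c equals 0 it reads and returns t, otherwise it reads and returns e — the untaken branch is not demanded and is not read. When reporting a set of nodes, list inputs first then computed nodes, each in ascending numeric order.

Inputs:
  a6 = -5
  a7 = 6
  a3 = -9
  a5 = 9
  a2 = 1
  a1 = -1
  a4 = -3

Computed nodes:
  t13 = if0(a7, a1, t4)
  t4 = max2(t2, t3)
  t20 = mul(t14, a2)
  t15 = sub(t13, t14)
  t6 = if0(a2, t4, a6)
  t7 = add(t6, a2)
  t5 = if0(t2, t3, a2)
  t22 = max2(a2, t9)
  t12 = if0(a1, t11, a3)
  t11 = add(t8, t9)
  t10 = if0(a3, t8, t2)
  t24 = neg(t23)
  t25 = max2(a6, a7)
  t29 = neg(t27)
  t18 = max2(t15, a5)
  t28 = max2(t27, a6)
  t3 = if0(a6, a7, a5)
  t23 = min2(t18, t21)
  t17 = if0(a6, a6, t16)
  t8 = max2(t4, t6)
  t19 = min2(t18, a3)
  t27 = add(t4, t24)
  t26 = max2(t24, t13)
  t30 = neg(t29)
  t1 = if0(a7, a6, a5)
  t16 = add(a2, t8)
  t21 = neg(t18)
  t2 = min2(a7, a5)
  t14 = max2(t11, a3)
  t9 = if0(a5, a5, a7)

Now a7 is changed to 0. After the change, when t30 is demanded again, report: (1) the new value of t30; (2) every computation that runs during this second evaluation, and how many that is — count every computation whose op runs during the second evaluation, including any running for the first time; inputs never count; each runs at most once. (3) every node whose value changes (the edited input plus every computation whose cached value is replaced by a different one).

New value of t30: 18.
Computations that run: t2, t4, t9, t11, t13, t14, t15, t18 — 8 in total.
Values that change: a7, t2, t9, t11, t13, t14, t15.
Key observation: the cutoff stops propagation at t8 — its inputs' values are unchanged, so it reuses its cache.

First evaluation (everything demanded from the output):
  t2 = min2(6, 9) = 6
  t3 = if0(a6=-5 -> else branch a5) = 9
  t4 = max2(6, 9) = 9
  t6 = if0(a2=1 -> else branch a6) = -5
  t8 = max2(9, -5) = 9
  t9 = if0(a5=9 -> else branch a7) = 6
  t11 = add(9, 6) = 15
  t13 = if0(a7=6 -> else branch t4) = 9
  t14 = max2(15, -9) = 15
  t15 = sub(9, 15) = -6
  t18 = max2(-6, 9) = 9
  t21 = neg(9) = -9
  t23 = min2(9, -9) = -9
  t24 = neg(-9) = 9
  t27 = add(9, 9) = 18
  t29 = neg(18) = -18
  t30 = neg(-18) = 18

Propagation after the edit:
  t2: runs — a7 6->0; result 0.
  t4: runs — t2 6->0; result 9 (same value as before).
  t8: checked — values it read are unchanged (t4 unchanged, t6 unchanged); reused cached 9 without running.
  t9: runs — a7 6->0; result 0.
  t11: runs — t9 6->0; result 9.
  t13: runs — a7 6->0; result -1.
  t14: runs — t11 15->9; result 9.
  t15: runs — t13 9->-1; t14 15->9; result -10.
  t18: runs — t15 -6->-10; result 9 (same value as before).
  t21: checked — values it read are unchanged (t18 unchanged); reused cached -9 without running.
  t23: checked — values it read are unchanged (t18 unchanged, t21 unchanged); reused cached -9 without running.
  t24: checked — values it read are unchanged (t23 unchanged); reused cached 9 without running.
  t27: checked — values it read are unchanged (t4 unchanged, t24 unchanged); reused cached 18 without running.
  t29: checked — values it read are unchanged (t27 unchanged); reused cached -18 without running.
  t30: checked — values it read are unchanged (t29 unchanged); reused cached 18 without running.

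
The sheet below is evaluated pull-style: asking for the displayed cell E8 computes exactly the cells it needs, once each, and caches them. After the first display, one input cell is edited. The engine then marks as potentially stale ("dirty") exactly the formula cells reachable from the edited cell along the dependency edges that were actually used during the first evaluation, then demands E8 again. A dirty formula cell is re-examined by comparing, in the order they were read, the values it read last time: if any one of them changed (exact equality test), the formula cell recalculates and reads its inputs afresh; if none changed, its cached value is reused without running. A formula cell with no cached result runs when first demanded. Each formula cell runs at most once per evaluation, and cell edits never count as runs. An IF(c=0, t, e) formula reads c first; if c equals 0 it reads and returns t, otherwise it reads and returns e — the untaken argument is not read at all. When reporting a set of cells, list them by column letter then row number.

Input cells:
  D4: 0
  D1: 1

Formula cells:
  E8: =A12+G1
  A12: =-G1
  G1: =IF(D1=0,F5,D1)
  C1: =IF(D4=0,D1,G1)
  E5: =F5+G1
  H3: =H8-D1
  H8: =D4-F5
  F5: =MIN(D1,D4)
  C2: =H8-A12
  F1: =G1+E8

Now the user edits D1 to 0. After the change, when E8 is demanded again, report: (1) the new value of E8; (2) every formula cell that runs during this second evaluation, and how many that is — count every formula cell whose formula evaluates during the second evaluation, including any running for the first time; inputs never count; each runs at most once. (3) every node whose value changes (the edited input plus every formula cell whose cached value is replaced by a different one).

First demand of the output computes:
  G1 = IF(D1=0: D1=1 -> else branch D1) = 1
  A12 = -(1) = -1
  E8 = -1 + 1 = 0

After the edit, cleaning proceeds:
  F5: had never run; runs now, result 0.
  G1: a read changed (D1 1->0; D1 1->0) — executes, giving 0.
  A12: a read changed (G1 1->0) — executes, giving 0.
  E8: a read changed (A12 -1->0; G1 1->0) — executes, giving 0 — identical to its old value.

Note the branch switch — F5 had no cache and runs now for the first time.

Demanding E8 again yields 0.
4 formula cells run: A12, E8, F5, G1.
The nodes whose values change: A12, D1, G1.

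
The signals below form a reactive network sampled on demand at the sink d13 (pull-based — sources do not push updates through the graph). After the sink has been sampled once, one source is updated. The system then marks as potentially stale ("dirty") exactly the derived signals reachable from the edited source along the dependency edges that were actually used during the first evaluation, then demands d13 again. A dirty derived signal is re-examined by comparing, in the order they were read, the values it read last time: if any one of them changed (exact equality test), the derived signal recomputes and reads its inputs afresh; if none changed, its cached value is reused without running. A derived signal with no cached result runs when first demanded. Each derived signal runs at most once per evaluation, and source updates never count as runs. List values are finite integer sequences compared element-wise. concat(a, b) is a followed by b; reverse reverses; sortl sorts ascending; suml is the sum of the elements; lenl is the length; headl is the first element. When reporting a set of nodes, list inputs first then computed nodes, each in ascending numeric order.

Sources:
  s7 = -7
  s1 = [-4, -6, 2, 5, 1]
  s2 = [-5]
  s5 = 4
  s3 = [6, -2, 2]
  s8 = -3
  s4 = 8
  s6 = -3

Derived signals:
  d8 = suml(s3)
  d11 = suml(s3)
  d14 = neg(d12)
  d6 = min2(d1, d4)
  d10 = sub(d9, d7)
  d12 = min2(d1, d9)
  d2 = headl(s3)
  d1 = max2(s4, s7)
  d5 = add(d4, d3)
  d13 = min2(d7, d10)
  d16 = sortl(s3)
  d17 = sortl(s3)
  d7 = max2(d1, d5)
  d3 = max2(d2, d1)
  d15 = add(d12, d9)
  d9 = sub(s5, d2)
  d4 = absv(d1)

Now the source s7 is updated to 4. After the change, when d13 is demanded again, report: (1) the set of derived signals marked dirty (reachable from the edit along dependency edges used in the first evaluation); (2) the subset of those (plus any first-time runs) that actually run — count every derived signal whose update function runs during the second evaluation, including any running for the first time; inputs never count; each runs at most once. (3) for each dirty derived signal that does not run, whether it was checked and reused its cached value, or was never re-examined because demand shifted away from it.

Dirty set: d1, d3, d4, d5, d7, d10, d13.
Run set: d1 (1 run).
Re-examined without running (cache reused): d3, d4, d5, d7, d10, d13.
The important point: d1 recomputes to an identical value, and the output ends up unchanged.

Initial pass — values computed on the first demand:
  d1 = max2(8, -7) = 8
  d2 = headl([6, -2, 2]) = 6
  d3 = max2(6, 8) = 8
  d4 = absv(8) = 8
  d5 = add(8, 8) = 16
  d7 = max2(8, 16) = 16
  d9 = sub(4, 6) = -2
  d10 = sub(-2, 16) = -18
  d13 = min2(16, -18) = -18

Second demand — change propagation:
  d1: re-runs because s7 -7->4; new result 8 (unchanged).
  d3: re-examined; everything it read last time is the same (d2 unchanged, d1 unchanged) — cache 8 kept, no run.
  d4: re-examined; everything it read last time is the same (d1 unchanged) — cache 8 kept, no run.
  d5: re-examined; everything it read last time is the same (d4 unchanged, d3 unchanged) — cache 16 kept, no run.
  d7: re-examined; everything it read last time is the same (d1 unchanged, d5 unchanged) — cache 16 kept, no run.
  d10: re-examined; everything it read last time is the same (d9 unchanged, d7 unchanged) — cache -18 kept, no run.
  d13: re-examined; everything it read last time is the same (d7 unchanged, d10 unchanged) — cache -18 kept, no run.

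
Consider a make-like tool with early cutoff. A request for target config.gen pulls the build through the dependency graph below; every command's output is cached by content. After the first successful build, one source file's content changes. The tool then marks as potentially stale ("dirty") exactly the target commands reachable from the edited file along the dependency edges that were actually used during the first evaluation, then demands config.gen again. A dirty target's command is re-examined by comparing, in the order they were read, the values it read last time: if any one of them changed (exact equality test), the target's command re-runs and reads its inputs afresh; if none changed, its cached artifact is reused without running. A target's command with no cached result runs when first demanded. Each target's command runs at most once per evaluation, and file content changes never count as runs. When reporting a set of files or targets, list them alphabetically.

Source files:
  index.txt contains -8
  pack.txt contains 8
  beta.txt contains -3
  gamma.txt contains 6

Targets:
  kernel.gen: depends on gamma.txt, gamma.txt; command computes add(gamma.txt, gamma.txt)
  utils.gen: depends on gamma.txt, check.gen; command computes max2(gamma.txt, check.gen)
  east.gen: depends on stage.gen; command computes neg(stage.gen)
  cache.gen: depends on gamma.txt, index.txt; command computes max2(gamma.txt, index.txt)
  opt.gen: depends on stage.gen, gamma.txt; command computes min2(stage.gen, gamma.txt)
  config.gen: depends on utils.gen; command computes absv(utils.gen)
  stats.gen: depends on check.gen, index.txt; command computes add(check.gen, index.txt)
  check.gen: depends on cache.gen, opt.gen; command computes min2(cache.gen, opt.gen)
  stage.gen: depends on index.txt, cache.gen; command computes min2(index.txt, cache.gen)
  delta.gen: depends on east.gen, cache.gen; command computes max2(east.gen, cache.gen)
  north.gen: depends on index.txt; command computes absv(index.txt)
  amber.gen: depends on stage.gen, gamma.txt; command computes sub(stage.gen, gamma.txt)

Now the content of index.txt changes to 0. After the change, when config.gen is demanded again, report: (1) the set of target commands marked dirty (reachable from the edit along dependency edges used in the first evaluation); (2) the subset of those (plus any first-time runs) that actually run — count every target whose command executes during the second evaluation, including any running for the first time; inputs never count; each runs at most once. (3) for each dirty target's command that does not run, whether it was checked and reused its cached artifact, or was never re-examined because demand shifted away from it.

The edit dirties: cache.gen, check.gen, config.gen, opt.gen, stage.gen, utils.gen.
5 target commands run: cache.gen, check.gen, opt.gen, stage.gen, utils.gen.
Cache hits after checking: config.gen.
Note where the cutoff bites: config.gen is checked, finds nothing changed, and keeps its cache.

First demand of the output computes:
  cache.gen = max2(6, -8) = 6
  stage.gen = min2(-8, 6) = -8
  opt.gen = min2(-8, 6) = -8
  check.gen = min2(6, -8) = -8
  utils.gen = max2(6, -8) = 6
  config.gen = absv(6) = 6

After the edit, cleaning proceeds:
  cache.gen: a read changed (index.txt -8->0) — executes, giving 6 — identical to its old value.
  stage.gen: a read changed (index.txt -8->0) — executes, giving 0.
  opt.gen: a read changed (stage.gen -8->0) — executes, giving 0.
  check.gen: a read changed (opt.gen -8->0) — executes, giving 0.
  utils.gen: a read changed (check.gen -8->0) — executes, giving 6 — identical to its old value.
  config.gen: dirty, but its reads are unchanged (utils.gen unchanged); cached 6 stands.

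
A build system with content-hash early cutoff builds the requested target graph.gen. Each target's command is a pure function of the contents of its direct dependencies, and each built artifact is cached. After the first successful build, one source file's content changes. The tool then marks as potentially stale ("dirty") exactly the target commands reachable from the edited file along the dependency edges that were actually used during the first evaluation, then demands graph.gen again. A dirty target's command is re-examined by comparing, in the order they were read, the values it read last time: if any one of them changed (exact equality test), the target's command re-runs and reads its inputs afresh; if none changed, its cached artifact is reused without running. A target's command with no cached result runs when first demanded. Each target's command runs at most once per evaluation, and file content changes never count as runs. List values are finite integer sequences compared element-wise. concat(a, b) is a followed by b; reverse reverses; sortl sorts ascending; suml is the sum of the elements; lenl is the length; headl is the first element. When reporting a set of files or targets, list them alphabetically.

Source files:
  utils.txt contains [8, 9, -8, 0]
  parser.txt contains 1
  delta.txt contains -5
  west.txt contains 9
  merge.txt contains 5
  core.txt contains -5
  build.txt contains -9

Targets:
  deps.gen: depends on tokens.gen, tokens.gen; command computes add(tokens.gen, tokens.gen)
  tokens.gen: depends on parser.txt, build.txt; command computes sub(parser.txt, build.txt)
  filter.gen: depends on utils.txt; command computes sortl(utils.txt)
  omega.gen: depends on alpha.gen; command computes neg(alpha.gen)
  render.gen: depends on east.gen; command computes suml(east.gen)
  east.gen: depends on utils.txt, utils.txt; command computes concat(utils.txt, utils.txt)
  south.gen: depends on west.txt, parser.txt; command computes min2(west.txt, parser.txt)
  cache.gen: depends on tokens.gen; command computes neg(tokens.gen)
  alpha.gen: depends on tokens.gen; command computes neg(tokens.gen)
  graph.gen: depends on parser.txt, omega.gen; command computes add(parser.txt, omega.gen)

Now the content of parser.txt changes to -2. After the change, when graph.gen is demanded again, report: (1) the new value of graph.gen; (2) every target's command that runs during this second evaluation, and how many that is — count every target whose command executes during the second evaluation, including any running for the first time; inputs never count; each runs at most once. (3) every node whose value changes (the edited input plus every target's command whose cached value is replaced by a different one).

New value of graph.gen: 5.
Target commands that run: alpha.gen, graph.gen, omega.gen, tokens.gen — 4 in total.
Values that change: alpha.gen, graph.gen, omega.gen, parser.txt, tokens.gen.

First evaluation (everything demanded from the output):
  tokens.gen = sub(1, -9) = 10
  alpha.gen = neg(10) = -10
  omega.gen = neg(-10) = 10
  graph.gen = add(1, 10) = 11

Propagation after the edit:
  tokens.gen: runs — parser.txt 1->-2; result 7.
  alpha.gen: runs — tokens.gen 10->7; result -7.
  omega.gen: runs — alpha.gen -10->-7; result 7.
  graph.gen: runs — parser.txt 1->-2; omega.gen 10->7; result 5.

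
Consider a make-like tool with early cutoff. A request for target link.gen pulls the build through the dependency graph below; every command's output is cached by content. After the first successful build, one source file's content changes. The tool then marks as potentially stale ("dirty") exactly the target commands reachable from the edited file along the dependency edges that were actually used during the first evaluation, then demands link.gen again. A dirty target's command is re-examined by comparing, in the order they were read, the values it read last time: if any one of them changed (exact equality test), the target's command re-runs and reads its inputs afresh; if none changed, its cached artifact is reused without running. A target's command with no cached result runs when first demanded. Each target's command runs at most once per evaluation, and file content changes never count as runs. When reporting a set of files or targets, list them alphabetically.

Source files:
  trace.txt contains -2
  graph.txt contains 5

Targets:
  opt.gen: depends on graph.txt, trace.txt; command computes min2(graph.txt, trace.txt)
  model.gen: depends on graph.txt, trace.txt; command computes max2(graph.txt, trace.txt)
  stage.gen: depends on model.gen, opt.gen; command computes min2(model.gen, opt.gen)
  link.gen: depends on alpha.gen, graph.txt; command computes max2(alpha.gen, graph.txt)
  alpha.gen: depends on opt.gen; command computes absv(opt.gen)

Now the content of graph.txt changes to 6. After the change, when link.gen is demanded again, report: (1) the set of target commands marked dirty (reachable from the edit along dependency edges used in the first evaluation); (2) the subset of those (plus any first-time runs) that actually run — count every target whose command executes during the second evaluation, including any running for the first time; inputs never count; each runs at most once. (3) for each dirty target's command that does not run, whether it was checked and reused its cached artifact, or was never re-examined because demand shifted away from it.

The edit dirties: alpha.gen, link.gen, opt.gen.
2 target commands run: link.gen, opt.gen.
Cache hits after checking: alpha.gen.
Note where the cutoff bites: alpha.gen is checked, finds nothing changed, and keeps its cache.

First demand of the output computes:
  opt.gen = min2(5, -2) = -2
  alpha.gen = absv(-2) = 2
  link.gen = max2(2, 5) = 5

After the edit, cleaning proceeds:
  opt.gen: a read changed (graph.txt 5->6) — executes, giving -2 — identical to its old value.
  alpha.gen: dirty, but its reads are unchanged (opt.gen unchanged); cached 2 stands.
  link.gen: a read changed (graph.txt 5->6) — executes, giving 6.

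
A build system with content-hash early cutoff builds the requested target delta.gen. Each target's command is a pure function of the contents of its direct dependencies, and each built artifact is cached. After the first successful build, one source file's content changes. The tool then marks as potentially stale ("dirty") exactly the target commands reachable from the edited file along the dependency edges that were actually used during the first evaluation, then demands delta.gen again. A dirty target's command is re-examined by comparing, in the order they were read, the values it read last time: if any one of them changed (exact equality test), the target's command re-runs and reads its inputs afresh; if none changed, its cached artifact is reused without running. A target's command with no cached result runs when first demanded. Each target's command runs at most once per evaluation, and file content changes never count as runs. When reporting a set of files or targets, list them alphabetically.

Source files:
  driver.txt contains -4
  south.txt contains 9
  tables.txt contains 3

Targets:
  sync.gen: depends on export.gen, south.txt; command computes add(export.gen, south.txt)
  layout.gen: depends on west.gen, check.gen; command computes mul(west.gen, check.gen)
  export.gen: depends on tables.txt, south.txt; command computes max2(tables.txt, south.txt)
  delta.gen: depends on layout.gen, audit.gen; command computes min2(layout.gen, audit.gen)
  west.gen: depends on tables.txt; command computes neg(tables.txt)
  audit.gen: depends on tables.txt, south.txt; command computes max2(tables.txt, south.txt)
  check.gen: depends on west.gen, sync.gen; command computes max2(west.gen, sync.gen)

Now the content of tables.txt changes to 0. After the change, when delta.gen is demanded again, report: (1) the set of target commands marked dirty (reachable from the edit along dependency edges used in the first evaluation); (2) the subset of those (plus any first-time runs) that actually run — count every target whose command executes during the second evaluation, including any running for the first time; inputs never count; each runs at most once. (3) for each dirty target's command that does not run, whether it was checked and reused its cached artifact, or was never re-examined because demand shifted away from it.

Marked dirty: audit.gen, check.gen, delta.gen, export.gen, layout.gen, sync.gen, west.gen.
Target commands that run: audit.gen, check.gen, delta.gen, export.gen, layout.gen, west.gen — 6 in total.
Checked but reused from cache: sync.gen.
Key observation: the cutoff stops propagation at sync.gen — its inputs' values are unchanged, so it reuses its cache.

First evaluation (everything demanded from the output):
  audit.gen = max2(3, 9) = 9
  export.gen = max2(3, 9) = 9
  sync.gen = add(9, 9) = 18
  west.gen = neg(3) = -3
  check.gen = max2(-3, 18) = 18
  layout.gen = mul(-3, 18) = -54
  delta.gen = min2(-54, 9) = -54

Propagation after the edit:
  audit.gen: runs — tables.txt 3->0; result 9 (same value as before).
  export.gen: runs — tables.txt 3->0; result 9 (same value as before).
  sync.gen: checked — values it read are unchanged (export.gen unchanged, south.txt unchanged); reused cached 18 without running.
  west.gen: runs — tables.txt 3->0; result 0.
  check.gen: runs — west.gen -3->0; result 18 (same value as before).
  layout.gen: runs — west.gen -3->0; result 0.
  delta.gen: runs — layout.gen -54->0; result 0.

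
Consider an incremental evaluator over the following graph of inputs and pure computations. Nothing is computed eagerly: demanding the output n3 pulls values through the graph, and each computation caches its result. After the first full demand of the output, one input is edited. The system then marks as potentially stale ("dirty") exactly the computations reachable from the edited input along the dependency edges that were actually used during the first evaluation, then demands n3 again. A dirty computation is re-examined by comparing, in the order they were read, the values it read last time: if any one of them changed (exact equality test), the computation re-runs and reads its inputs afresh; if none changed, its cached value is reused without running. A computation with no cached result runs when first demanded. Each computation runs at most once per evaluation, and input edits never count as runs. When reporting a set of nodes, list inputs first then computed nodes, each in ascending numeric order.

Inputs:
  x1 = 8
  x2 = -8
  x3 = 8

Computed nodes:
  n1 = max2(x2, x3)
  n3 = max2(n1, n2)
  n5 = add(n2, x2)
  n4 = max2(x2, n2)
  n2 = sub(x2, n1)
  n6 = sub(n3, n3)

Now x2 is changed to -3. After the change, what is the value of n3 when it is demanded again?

n3 now evaluates to 8.

Initial pass — values computed on the first demand:
  n1 = max2(-8, 8) = 8
  n2 = sub(-8, 8) = -16
  n3 = max2(8, -16) = 8

Second demand — change propagation:
  n1: re-runs because x2 -8->-3; new result 8 (unchanged).
  n2: re-runs because x2 -8->-3; new result -11.
  n3: re-runs because n2 -16->-11; new result 8 (unchanged).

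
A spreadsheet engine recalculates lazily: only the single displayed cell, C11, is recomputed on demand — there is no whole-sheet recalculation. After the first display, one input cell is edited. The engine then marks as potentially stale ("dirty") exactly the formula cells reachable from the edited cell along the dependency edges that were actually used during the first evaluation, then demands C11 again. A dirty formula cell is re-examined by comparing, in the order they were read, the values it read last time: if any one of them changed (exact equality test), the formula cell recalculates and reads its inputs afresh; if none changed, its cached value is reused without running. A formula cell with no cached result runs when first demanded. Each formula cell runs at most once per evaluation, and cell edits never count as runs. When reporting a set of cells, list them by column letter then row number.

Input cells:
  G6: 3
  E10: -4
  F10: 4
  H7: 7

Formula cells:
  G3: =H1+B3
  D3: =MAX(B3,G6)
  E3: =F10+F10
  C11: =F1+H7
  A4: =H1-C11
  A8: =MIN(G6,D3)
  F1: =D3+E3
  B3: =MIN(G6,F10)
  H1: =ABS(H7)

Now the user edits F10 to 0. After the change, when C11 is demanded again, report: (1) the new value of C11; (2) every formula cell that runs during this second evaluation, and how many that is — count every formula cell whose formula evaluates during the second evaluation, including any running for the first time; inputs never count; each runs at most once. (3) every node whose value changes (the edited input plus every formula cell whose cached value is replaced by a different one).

First evaluation (everything demanded from the output):
  B3 = MIN(3, 4) = 3
  D3 = MAX(3, 3) = 3
  E3 = 4 + 4 = 8
  F1 = 3 + 8 = 11
  C11 = 11 + 7 = 18

Propagation after the edit:
  B3: runs — F10 4->0; result 0.
  D3: runs — B3 3->0; result 3 (same value as before).
  E3: runs — F10 4->0; F10 4->0; result 0.
  F1: runs — E3 8->0; result 3.
  C11: runs — F1 11->3; result 10.

New value of C11: 10.
Formula cells that run: B3, C11, D3, E3, F1 — 5 in total.
Values that change: B3, C11, E3, F1, F10.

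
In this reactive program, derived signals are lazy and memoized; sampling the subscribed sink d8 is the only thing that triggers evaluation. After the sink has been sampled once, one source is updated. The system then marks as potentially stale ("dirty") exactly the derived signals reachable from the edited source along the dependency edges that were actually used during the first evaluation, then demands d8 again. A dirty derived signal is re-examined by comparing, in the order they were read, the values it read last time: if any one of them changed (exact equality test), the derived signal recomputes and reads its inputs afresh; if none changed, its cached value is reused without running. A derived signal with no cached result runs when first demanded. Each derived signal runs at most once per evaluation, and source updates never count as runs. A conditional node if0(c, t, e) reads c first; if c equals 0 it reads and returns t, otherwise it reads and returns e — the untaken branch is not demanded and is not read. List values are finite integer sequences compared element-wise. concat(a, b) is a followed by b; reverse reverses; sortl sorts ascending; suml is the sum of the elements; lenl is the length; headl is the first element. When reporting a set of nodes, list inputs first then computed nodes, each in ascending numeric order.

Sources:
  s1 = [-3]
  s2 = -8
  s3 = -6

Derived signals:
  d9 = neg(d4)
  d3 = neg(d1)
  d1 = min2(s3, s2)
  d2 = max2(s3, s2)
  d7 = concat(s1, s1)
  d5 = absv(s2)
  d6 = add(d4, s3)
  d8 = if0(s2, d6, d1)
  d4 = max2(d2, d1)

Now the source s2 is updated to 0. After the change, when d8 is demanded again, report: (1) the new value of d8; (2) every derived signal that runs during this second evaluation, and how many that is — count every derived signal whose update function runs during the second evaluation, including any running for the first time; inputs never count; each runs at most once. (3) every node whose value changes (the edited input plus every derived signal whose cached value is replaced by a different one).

First demand of the output computes:
  d1 = min2(-6, -8) = -8
  d8 = if0(s2=-8 -> else branch d1) = -8

After the edit, cleaning proceeds:
  d1: a read changed (s2 -8->0) — executes, giving -6.
  d2: had never run; runs now, result 0.
  d4: had never run; runs now, result 0.
  d6: had never run; runs now, result -6.
  d8: a read changed (s2 -8->0; d1 -8->-6) — executes, giving -6.

Note the branch switch — d2, d4, d6 had no cache and run now for the first time.

Demanding d8 again yields -6.
5 derived signals run: d1, d2, d4, d6, d8.
The nodes whose values change: s2, d1, d8.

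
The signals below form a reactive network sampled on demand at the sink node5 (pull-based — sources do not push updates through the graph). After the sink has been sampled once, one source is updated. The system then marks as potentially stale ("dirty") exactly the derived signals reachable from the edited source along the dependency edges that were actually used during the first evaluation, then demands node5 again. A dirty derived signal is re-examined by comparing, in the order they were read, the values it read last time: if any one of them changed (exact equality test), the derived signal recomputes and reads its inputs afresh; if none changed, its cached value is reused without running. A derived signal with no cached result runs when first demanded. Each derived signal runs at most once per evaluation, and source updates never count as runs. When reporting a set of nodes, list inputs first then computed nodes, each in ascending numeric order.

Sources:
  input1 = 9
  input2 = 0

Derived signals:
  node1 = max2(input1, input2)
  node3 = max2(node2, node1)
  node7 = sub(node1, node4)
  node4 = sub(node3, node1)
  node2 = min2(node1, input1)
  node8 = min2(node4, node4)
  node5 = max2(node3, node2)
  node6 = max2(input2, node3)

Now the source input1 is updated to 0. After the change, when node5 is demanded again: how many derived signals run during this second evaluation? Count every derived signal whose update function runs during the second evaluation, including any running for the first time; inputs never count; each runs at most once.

Initial pass — values computed on the first demand:
  node1 = max2(9, 0) = 9
  node2 = min2(9, 9) = 9
  node3 = max2(9, 9) = 9
  node5 = max2(9, 9) = 9

Second demand — change propagation:
  node1: re-runs because input1 9->0; new result 0.
  node2: re-runs because node1 9->0; input1 9->0; new result 0.
  node3: re-runs because node2 9->0; node1 9->0; new result 0.
  node5: re-runs because node3 9->0; node2 9->0; new result 0.

Run set: node1, node2, node3, node5 (4 run).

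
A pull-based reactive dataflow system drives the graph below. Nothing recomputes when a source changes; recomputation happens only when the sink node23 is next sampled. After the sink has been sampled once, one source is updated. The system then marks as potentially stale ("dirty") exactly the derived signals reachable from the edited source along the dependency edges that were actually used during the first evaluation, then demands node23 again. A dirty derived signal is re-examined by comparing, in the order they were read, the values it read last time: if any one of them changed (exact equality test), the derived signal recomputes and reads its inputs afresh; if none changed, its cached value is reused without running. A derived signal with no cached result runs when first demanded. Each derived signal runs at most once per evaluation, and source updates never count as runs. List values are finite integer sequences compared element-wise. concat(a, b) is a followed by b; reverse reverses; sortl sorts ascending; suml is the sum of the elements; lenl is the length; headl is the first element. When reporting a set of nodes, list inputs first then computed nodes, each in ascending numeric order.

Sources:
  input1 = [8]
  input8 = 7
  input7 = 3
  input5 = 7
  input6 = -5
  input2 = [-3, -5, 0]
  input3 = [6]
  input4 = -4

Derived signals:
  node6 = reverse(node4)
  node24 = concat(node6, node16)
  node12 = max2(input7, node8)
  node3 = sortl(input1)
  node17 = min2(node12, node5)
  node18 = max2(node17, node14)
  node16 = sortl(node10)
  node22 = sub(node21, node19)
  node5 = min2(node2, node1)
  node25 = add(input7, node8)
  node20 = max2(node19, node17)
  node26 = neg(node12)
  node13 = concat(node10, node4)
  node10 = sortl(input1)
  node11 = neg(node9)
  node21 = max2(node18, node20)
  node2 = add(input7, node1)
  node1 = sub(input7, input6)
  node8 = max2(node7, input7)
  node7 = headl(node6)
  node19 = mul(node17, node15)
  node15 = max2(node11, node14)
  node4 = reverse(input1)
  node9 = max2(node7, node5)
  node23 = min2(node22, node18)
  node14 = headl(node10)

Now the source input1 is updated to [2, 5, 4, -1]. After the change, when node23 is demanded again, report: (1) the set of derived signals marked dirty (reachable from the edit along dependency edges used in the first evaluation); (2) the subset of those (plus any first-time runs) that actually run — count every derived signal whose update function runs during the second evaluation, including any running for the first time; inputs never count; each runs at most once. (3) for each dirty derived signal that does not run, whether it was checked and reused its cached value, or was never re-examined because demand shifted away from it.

First evaluation (everything demanded from the output):
  node1 = sub(3, -5) = 8
  node2 = add(3, 8) = 11
  node4 = reverse([8]) = [8]
  node5 = min2(11, 8) = 8
  node6 = reverse([8]) = [8]
  node7 = headl([8]) = 8
  node8 = max2(8, 3) = 8
  node9 = max2(8, 8) = 8
  node10 = sortl([8]) = [8]
  node11 = neg(8) = -8
  node12 = max2(3, 8) = 8
  node14 = headl([8]) = 8
  node15 = max2(-8, 8) = 8
  node17 = min2(8, 8) = 8
  node18 = max2(8, 8) = 8
  node19 = mul(8, 8) = 64
  node20 = max2(64, 8) = 64
  node21 = max2(8, 64) = 64
  node22 = sub(64, 64) = 0
  node23 = min2(0, 8) = 0

Propagation after the edit:
  node4: runs — input1 [8]->[2, 5, 4, -1]; result [-1, 4, 5, 2].
  node6: runs — node4 [8]->[-1, 4, 5, 2]; result [2, 5, 4, -1].
  node7: runs — node6 [8]->[2, 5, 4, -1]; result 2.
  node8: runs — node7 8->2; result 3.
  node9: runs — node7 8->2; result 8 (same value as before).
  node10: runs — input1 [8]->[2, 5, 4, -1]; result [-1, 2, 4, 5].
  node11: checked — values it read are unchanged (node9 unchanged); reused cached -8 without running.
  node12: runs — node8 8->3; result 3.
  node14: runs — node10 [8]->[-1, 2, 4, 5]; result -1.
  node15: runs — node14 8->-1; result -1.
  node17: runs — node12 8->3; result 3.
  node18: runs — node17 8->3; node14 8->-1; result 3.
  node19: runs — node17 8->3; node15 8->-1; result -3.
  node20: runs — node19 64->-3; node17 8->3; result 3.
  node21: runs — node18 8->3; node20 64->3; result 3.
  node22: runs — node21 64->3; node19 64->-3; result 6.
  node23: runs — node22 0->6; node18 8->3; result 3.

Key observation: the cutoff stops propagation at node11 — its inputs' values are unchanged, so it reuses its cache.

Marked dirty: node4, node6, node7, node8, node9, node10, node11, node12, node14, node15, node17, node18, node19, node20, node21, node22, node23.
Derived signals that run: node4, node6, node7, node8, node9, node10, node12, node14, node15, node17, node18, node19, node20, node21, node22, node23 — 16 in total.
Checked but reused from cache: node11.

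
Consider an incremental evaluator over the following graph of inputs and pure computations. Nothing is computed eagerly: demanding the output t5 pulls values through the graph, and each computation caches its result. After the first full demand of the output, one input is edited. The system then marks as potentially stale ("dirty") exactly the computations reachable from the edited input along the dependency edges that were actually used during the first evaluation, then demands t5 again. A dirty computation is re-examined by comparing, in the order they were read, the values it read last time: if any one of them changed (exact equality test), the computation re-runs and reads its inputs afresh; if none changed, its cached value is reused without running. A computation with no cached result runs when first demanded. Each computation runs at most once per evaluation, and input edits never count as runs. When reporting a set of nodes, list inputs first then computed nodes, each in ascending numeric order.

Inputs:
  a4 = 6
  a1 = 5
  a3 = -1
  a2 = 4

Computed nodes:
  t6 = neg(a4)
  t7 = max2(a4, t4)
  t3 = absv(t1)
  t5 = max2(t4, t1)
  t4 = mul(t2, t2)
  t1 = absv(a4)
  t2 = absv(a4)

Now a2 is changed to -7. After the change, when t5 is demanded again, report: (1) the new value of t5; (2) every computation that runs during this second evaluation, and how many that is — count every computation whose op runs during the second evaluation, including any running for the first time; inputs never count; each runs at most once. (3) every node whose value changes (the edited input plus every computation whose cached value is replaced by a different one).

Initial pass — values computed on the first demand:
  t1 = absv(6) = 6
  t2 = absv(6) = 6
  t4 = mul(6, 6) = 36
  t5 = max2(36, 6) = 36

Second demand — change propagation:
  no demanded computation ever read a2, so the edit dirties nothing and nothing runs.

The important point: nothing the output needs ever reads a2, so the edit is invisible to it.

t5 now evaluates to 36.
Run set: none (0 run).
Changed values: a2.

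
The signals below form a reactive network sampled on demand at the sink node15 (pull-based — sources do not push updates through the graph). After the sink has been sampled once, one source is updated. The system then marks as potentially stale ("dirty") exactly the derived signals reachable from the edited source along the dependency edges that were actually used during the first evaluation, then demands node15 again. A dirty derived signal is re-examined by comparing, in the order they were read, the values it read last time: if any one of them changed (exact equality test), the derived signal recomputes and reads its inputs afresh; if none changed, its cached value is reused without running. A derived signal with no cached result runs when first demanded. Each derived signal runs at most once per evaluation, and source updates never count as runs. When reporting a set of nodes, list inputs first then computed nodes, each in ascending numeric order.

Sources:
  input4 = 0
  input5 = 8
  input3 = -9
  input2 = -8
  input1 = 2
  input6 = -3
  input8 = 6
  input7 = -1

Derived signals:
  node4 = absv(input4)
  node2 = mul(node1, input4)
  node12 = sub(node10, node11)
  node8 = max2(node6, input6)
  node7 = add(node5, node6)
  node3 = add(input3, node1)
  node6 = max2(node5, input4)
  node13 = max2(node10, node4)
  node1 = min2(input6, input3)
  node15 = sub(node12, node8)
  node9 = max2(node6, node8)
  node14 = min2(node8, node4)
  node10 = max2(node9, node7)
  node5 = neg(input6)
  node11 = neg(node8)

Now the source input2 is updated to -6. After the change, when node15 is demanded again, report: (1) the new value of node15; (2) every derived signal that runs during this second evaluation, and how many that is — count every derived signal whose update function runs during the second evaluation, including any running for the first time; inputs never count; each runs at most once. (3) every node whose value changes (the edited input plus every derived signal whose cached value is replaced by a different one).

node15 now evaluates to 6.
Run set: none (0 run).
Changed values: input2.
The important point: nothing the output needs ever reads input2, so the edit is invisible to it.

Initial pass — values computed on the first demand:
  node5 = neg(-3) = 3
  node6 = max2(3, 0) = 3
  node7 = add(3, 3) = 6
  node8 = max2(3, -3) = 3
  node9 = max2(3, 3) = 3
  node10 = max2(3, 6) = 6
  node11 = neg(3) = -3
  node12 = sub(6, -3) = 9
  node15 = sub(9, 3) = 6

Second demand — change propagation:
  no demanded computation ever read input2, so the edit dirties nothing and nothing runs.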